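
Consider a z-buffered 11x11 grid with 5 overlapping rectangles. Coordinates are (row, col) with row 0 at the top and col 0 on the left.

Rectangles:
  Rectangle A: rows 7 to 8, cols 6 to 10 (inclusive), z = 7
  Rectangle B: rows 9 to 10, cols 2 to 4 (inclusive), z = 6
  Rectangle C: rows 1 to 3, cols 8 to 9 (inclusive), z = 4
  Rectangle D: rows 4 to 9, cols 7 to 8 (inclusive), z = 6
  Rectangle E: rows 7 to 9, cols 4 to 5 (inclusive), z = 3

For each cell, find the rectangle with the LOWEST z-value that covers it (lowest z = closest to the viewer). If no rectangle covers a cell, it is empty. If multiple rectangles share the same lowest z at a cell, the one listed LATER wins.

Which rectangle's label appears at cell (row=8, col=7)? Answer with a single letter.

Check cell (8,7):
  A: rows 7-8 cols 6-10 z=7 -> covers; best now A (z=7)
  B: rows 9-10 cols 2-4 -> outside (row miss)
  C: rows 1-3 cols 8-9 -> outside (row miss)
  D: rows 4-9 cols 7-8 z=6 -> covers; best now D (z=6)
  E: rows 7-9 cols 4-5 -> outside (col miss)
Winner: D at z=6

Answer: D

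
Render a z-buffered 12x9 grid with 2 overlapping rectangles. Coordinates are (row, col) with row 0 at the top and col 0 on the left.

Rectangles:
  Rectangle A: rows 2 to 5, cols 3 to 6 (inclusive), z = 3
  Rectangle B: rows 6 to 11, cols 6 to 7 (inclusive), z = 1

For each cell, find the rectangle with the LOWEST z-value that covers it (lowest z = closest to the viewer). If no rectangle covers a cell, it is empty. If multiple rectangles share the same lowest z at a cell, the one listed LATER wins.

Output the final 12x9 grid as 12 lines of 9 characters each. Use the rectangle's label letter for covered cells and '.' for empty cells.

.........
.........
...AAAA..
...AAAA..
...AAAA..
...AAAA..
......BB.
......BB.
......BB.
......BB.
......BB.
......BB.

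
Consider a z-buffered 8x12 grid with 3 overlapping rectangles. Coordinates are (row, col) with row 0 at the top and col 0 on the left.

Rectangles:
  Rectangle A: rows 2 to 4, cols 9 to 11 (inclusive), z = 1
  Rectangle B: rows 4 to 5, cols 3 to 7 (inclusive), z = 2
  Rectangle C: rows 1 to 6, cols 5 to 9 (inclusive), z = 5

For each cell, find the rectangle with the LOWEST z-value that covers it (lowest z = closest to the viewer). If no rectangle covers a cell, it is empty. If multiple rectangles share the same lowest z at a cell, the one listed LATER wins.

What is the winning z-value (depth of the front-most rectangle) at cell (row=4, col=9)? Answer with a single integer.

Answer: 1

Derivation:
Check cell (4,9):
  A: rows 2-4 cols 9-11 z=1 -> covers; best now A (z=1)
  B: rows 4-5 cols 3-7 -> outside (col miss)
  C: rows 1-6 cols 5-9 z=5 -> covers; best now A (z=1)
Winner: A at z=1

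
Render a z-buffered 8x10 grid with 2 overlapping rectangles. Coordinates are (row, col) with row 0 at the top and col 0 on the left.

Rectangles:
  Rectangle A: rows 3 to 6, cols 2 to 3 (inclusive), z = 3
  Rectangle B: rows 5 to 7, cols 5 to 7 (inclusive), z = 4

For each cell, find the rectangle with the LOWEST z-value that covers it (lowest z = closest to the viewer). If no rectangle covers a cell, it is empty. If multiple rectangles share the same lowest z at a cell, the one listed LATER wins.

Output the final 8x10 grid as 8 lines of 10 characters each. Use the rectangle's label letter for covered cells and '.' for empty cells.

..........
..........
..........
..AA......
..AA......
..AA.BBB..
..AA.BBB..
.....BBB..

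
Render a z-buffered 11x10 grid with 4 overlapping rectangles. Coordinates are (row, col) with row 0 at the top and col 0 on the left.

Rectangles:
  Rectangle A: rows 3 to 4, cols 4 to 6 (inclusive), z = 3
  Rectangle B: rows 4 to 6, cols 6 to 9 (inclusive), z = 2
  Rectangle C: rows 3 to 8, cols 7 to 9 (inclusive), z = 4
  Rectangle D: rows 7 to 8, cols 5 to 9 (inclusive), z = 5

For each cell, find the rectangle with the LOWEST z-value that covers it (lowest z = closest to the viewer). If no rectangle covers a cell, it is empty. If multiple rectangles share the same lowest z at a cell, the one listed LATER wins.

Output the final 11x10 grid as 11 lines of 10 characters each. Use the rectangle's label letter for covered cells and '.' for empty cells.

..........
..........
..........
....AAACCC
....AABBBB
......BBBB
......BBBB
.....DDCCC
.....DDCCC
..........
..........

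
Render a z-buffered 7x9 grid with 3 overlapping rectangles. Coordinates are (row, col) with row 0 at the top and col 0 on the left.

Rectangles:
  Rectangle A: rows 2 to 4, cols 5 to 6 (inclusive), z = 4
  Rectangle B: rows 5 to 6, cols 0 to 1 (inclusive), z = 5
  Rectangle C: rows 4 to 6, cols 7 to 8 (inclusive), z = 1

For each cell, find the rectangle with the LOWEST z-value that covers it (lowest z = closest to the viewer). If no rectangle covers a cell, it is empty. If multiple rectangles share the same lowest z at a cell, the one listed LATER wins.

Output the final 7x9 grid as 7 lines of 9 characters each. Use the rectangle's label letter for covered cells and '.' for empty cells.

.........
.........
.....AA..
.....AA..
.....AACC
BB.....CC
BB.....CC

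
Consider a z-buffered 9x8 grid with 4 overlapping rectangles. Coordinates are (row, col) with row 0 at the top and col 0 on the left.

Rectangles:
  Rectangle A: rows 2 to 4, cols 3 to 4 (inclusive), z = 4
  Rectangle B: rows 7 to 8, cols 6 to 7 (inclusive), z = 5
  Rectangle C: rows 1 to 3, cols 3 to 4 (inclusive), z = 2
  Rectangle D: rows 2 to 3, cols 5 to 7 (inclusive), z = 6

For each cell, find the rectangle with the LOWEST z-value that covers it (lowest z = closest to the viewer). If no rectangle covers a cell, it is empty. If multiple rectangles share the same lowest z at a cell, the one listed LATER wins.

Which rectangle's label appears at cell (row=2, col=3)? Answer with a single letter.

Answer: C

Derivation:
Check cell (2,3):
  A: rows 2-4 cols 3-4 z=4 -> covers; best now A (z=4)
  B: rows 7-8 cols 6-7 -> outside (row miss)
  C: rows 1-3 cols 3-4 z=2 -> covers; best now C (z=2)
  D: rows 2-3 cols 5-7 -> outside (col miss)
Winner: C at z=2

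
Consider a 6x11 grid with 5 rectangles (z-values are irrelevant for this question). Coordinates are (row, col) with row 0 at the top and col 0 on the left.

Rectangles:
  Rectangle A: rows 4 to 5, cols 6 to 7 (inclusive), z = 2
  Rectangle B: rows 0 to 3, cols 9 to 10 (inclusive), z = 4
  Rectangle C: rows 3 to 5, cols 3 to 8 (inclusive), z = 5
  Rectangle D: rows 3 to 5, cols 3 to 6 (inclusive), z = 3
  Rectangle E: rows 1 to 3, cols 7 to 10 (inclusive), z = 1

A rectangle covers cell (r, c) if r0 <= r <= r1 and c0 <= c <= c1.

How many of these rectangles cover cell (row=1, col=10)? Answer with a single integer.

Check cell (1,10):
  A: rows 4-5 cols 6-7 -> outside (row miss)
  B: rows 0-3 cols 9-10 -> covers
  C: rows 3-5 cols 3-8 -> outside (row miss)
  D: rows 3-5 cols 3-6 -> outside (row miss)
  E: rows 1-3 cols 7-10 -> covers
Count covering = 2

Answer: 2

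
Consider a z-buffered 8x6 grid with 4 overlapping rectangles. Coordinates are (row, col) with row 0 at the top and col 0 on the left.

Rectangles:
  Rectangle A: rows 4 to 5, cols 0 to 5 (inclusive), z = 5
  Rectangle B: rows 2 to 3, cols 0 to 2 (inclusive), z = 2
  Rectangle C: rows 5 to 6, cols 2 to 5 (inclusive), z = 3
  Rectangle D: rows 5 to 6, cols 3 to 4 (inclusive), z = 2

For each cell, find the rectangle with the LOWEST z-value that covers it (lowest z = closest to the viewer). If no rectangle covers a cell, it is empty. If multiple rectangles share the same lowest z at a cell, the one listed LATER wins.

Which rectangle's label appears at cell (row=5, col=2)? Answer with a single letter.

Check cell (5,2):
  A: rows 4-5 cols 0-5 z=5 -> covers; best now A (z=5)
  B: rows 2-3 cols 0-2 -> outside (row miss)
  C: rows 5-6 cols 2-5 z=3 -> covers; best now C (z=3)
  D: rows 5-6 cols 3-4 -> outside (col miss)
Winner: C at z=3

Answer: C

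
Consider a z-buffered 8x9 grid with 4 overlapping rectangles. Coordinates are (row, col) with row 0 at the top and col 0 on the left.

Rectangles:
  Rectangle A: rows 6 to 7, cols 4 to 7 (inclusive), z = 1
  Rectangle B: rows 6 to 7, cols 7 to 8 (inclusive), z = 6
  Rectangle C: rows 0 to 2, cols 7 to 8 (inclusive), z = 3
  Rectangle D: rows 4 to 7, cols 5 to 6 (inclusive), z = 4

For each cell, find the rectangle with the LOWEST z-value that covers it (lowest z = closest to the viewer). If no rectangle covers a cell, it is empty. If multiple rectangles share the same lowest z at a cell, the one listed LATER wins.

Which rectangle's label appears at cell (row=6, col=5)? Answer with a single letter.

Check cell (6,5):
  A: rows 6-7 cols 4-7 z=1 -> covers; best now A (z=1)
  B: rows 6-7 cols 7-8 -> outside (col miss)
  C: rows 0-2 cols 7-8 -> outside (row miss)
  D: rows 4-7 cols 5-6 z=4 -> covers; best now A (z=1)
Winner: A at z=1

Answer: A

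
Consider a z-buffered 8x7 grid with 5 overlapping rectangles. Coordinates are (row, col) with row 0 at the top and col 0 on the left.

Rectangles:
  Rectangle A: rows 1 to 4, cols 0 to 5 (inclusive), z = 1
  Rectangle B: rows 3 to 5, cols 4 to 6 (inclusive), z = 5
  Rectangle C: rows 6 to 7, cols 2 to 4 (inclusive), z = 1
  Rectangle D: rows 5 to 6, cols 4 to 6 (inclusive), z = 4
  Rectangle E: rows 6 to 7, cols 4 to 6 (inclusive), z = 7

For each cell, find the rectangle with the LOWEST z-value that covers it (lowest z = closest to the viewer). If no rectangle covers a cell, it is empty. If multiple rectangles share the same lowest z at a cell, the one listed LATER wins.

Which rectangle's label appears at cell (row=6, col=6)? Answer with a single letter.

Answer: D

Derivation:
Check cell (6,6):
  A: rows 1-4 cols 0-5 -> outside (row miss)
  B: rows 3-5 cols 4-6 -> outside (row miss)
  C: rows 6-7 cols 2-4 -> outside (col miss)
  D: rows 5-6 cols 4-6 z=4 -> covers; best now D (z=4)
  E: rows 6-7 cols 4-6 z=7 -> covers; best now D (z=4)
Winner: D at z=4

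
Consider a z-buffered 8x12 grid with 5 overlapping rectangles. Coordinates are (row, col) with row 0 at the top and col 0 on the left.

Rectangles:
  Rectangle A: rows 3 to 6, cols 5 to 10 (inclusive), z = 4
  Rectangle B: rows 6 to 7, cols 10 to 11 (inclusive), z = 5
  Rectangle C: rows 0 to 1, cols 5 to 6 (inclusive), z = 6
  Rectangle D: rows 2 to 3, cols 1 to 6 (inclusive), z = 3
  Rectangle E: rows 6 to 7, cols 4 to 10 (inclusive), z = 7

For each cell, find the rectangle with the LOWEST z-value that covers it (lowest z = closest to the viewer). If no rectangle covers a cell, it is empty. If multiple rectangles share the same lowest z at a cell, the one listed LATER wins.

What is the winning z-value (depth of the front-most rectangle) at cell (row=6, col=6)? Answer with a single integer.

Answer: 4

Derivation:
Check cell (6,6):
  A: rows 3-6 cols 5-10 z=4 -> covers; best now A (z=4)
  B: rows 6-7 cols 10-11 -> outside (col miss)
  C: rows 0-1 cols 5-6 -> outside (row miss)
  D: rows 2-3 cols 1-6 -> outside (row miss)
  E: rows 6-7 cols 4-10 z=7 -> covers; best now A (z=4)
Winner: A at z=4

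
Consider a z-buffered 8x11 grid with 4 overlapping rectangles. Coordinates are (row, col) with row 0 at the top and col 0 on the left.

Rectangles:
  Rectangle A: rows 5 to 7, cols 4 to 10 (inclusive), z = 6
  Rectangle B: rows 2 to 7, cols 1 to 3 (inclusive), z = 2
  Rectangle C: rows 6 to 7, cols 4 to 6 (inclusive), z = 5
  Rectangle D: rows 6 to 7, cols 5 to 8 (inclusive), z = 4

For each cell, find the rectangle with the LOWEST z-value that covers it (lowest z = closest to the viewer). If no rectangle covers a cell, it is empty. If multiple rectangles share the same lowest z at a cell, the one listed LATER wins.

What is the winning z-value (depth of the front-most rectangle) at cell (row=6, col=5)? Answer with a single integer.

Answer: 4

Derivation:
Check cell (6,5):
  A: rows 5-7 cols 4-10 z=6 -> covers; best now A (z=6)
  B: rows 2-7 cols 1-3 -> outside (col miss)
  C: rows 6-7 cols 4-6 z=5 -> covers; best now C (z=5)
  D: rows 6-7 cols 5-8 z=4 -> covers; best now D (z=4)
Winner: D at z=4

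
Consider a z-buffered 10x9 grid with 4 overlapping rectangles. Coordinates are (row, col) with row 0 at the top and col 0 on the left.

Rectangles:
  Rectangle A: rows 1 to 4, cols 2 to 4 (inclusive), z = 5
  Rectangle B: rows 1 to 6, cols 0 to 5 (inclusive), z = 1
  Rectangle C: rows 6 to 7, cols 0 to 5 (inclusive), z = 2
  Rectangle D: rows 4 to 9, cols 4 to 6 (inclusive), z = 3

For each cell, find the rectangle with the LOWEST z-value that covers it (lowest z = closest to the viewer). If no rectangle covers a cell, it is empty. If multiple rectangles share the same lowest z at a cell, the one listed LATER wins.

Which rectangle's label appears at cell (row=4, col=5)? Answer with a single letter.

Check cell (4,5):
  A: rows 1-4 cols 2-4 -> outside (col miss)
  B: rows 1-6 cols 0-5 z=1 -> covers; best now B (z=1)
  C: rows 6-7 cols 0-5 -> outside (row miss)
  D: rows 4-9 cols 4-6 z=3 -> covers; best now B (z=1)
Winner: B at z=1

Answer: B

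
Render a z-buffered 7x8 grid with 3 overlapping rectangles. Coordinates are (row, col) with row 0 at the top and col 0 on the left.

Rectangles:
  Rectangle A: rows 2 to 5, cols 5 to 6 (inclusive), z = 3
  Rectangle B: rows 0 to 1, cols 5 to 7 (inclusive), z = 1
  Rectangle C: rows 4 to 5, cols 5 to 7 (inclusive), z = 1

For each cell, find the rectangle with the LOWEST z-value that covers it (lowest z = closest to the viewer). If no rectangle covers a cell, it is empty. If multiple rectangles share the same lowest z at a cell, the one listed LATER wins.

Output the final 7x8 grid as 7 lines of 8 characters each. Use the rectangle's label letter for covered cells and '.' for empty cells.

.....BBB
.....BBB
.....AA.
.....AA.
.....CCC
.....CCC
........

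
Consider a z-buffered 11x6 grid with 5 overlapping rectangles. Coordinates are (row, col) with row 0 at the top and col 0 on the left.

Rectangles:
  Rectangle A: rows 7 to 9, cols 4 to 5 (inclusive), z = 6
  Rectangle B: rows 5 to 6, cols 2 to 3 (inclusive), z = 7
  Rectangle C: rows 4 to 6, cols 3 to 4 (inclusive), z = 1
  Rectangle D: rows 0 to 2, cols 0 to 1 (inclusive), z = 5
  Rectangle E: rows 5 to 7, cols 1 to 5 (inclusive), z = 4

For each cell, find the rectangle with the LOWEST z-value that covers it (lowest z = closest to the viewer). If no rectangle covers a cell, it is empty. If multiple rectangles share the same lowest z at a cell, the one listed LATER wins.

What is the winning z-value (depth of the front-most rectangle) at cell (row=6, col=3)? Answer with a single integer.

Answer: 1

Derivation:
Check cell (6,3):
  A: rows 7-9 cols 4-5 -> outside (row miss)
  B: rows 5-6 cols 2-3 z=7 -> covers; best now B (z=7)
  C: rows 4-6 cols 3-4 z=1 -> covers; best now C (z=1)
  D: rows 0-2 cols 0-1 -> outside (row miss)
  E: rows 5-7 cols 1-5 z=4 -> covers; best now C (z=1)
Winner: C at z=1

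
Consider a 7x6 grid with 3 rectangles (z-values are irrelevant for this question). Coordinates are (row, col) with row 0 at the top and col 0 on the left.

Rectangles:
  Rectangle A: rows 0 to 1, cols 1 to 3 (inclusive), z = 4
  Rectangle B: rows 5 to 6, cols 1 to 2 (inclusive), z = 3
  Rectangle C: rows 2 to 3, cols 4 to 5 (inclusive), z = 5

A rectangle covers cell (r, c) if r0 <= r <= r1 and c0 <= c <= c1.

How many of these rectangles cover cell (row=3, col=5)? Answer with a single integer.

Check cell (3,5):
  A: rows 0-1 cols 1-3 -> outside (row miss)
  B: rows 5-6 cols 1-2 -> outside (row miss)
  C: rows 2-3 cols 4-5 -> covers
Count covering = 1

Answer: 1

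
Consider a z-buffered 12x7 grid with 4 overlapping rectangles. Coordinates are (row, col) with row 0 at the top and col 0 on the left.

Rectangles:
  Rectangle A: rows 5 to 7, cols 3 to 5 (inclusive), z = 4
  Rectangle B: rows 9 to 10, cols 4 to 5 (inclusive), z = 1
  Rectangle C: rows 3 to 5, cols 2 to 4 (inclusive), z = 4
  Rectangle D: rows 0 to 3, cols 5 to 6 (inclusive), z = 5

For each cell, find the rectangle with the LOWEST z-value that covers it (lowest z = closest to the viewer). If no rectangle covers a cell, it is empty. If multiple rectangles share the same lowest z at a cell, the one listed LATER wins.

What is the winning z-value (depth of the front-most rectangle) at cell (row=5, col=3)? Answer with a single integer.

Answer: 4

Derivation:
Check cell (5,3):
  A: rows 5-7 cols 3-5 z=4 -> covers; best now A (z=4)
  B: rows 9-10 cols 4-5 -> outside (row miss)
  C: rows 3-5 cols 2-4 z=4 -> covers; best now C (z=4)
  D: rows 0-3 cols 5-6 -> outside (row miss)
Winner: C at z=4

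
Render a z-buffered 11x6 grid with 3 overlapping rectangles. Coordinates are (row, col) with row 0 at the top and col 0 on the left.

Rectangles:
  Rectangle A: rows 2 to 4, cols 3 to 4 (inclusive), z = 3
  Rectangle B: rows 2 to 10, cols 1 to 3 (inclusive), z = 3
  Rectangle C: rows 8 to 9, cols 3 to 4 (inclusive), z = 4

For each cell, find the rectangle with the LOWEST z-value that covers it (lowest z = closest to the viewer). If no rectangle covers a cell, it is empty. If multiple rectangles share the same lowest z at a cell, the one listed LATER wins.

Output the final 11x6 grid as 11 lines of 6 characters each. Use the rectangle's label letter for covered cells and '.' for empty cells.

......
......
.BBBA.
.BBBA.
.BBBA.
.BBB..
.BBB..
.BBB..
.BBBC.
.BBBC.
.BBB..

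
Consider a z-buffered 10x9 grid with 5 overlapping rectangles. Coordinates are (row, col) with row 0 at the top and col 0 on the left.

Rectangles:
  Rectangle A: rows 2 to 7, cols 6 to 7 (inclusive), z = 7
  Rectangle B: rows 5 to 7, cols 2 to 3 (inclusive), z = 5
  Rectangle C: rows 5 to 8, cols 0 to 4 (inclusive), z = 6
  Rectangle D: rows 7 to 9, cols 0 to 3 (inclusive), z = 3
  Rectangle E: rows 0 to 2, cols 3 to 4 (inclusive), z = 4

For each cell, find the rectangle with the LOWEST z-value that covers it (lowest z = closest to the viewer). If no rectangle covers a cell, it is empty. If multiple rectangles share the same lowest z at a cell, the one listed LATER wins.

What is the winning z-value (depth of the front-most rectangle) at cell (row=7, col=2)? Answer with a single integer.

Check cell (7,2):
  A: rows 2-7 cols 6-7 -> outside (col miss)
  B: rows 5-7 cols 2-3 z=5 -> covers; best now B (z=5)
  C: rows 5-8 cols 0-4 z=6 -> covers; best now B (z=5)
  D: rows 7-9 cols 0-3 z=3 -> covers; best now D (z=3)
  E: rows 0-2 cols 3-4 -> outside (row miss)
Winner: D at z=3

Answer: 3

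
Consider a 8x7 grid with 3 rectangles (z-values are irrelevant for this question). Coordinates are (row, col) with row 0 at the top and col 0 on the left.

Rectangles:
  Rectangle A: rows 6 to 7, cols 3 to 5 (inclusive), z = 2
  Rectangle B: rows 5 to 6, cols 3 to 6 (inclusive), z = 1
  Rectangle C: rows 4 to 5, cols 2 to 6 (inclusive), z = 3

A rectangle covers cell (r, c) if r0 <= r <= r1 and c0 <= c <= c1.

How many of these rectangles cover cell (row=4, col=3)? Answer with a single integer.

Answer: 1

Derivation:
Check cell (4,3):
  A: rows 6-7 cols 3-5 -> outside (row miss)
  B: rows 5-6 cols 3-6 -> outside (row miss)
  C: rows 4-5 cols 2-6 -> covers
Count covering = 1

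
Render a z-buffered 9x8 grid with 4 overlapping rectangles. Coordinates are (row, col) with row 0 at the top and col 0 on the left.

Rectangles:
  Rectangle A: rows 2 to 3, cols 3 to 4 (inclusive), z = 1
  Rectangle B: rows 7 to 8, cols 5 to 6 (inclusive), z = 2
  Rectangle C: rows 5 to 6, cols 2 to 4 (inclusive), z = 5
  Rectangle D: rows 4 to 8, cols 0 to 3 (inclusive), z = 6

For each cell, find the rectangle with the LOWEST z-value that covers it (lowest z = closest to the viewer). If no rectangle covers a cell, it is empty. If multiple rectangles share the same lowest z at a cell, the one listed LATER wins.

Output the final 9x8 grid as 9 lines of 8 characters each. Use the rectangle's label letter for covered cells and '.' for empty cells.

........
........
...AA...
...AA...
DDDD....
DDCCC...
DDCCC...
DDDD.BB.
DDDD.BB.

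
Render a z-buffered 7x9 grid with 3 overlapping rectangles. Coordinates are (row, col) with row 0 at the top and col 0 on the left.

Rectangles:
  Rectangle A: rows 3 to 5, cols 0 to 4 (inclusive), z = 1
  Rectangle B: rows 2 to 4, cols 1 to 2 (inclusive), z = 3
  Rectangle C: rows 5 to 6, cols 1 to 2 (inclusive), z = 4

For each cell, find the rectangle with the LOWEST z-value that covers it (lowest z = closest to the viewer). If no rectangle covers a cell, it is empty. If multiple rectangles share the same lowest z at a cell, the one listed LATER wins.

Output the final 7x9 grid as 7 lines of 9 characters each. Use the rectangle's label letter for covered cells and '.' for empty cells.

.........
.........
.BB......
AAAAA....
AAAAA....
AAAAA....
.CC......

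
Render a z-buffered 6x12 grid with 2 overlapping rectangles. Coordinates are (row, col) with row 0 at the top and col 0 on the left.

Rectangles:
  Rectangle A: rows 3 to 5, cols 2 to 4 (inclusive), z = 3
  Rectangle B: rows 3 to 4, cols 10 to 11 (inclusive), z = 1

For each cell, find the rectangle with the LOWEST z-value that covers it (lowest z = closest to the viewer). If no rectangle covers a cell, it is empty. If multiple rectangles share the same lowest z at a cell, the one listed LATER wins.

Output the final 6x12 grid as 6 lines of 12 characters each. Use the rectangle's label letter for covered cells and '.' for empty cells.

............
............
............
..AAA.....BB
..AAA.....BB
..AAA.......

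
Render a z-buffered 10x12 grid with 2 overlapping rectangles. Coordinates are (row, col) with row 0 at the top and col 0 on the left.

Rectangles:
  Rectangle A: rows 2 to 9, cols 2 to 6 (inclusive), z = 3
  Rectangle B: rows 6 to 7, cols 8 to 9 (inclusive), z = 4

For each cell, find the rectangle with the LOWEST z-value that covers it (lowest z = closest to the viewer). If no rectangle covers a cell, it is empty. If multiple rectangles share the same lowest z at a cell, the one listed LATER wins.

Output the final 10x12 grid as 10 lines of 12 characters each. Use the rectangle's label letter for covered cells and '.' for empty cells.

............
............
..AAAAA.....
..AAAAA.....
..AAAAA.....
..AAAAA.....
..AAAAA.BB..
..AAAAA.BB..
..AAAAA.....
..AAAAA.....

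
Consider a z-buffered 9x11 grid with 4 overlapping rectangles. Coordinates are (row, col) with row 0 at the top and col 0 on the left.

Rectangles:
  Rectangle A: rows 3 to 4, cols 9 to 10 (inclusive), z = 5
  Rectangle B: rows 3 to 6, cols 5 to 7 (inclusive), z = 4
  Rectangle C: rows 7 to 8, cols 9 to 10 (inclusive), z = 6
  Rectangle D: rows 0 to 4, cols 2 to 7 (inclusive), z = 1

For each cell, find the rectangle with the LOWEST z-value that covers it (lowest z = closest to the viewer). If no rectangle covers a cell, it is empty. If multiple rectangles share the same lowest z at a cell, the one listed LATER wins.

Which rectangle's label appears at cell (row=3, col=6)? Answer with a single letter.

Check cell (3,6):
  A: rows 3-4 cols 9-10 -> outside (col miss)
  B: rows 3-6 cols 5-7 z=4 -> covers; best now B (z=4)
  C: rows 7-8 cols 9-10 -> outside (row miss)
  D: rows 0-4 cols 2-7 z=1 -> covers; best now D (z=1)
Winner: D at z=1

Answer: D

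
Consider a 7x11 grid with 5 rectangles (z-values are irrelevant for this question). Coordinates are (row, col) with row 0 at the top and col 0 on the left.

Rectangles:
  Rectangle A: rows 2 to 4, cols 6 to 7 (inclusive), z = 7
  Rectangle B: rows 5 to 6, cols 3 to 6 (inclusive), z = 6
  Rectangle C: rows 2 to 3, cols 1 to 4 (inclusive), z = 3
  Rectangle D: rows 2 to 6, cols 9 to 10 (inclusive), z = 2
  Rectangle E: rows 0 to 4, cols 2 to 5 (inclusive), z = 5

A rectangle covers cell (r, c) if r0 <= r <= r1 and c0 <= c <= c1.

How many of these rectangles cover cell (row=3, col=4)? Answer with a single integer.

Check cell (3,4):
  A: rows 2-4 cols 6-7 -> outside (col miss)
  B: rows 5-6 cols 3-6 -> outside (row miss)
  C: rows 2-3 cols 1-4 -> covers
  D: rows 2-6 cols 9-10 -> outside (col miss)
  E: rows 0-4 cols 2-5 -> covers
Count covering = 2

Answer: 2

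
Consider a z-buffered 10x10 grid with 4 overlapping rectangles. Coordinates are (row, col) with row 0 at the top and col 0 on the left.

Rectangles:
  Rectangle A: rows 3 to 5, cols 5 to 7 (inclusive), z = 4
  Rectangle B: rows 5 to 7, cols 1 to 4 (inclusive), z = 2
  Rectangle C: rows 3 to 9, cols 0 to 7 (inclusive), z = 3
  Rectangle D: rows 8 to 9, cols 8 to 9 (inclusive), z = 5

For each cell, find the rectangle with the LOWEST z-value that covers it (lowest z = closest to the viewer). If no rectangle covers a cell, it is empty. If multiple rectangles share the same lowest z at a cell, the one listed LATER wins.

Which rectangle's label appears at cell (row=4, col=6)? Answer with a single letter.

Answer: C

Derivation:
Check cell (4,6):
  A: rows 3-5 cols 5-7 z=4 -> covers; best now A (z=4)
  B: rows 5-7 cols 1-4 -> outside (row miss)
  C: rows 3-9 cols 0-7 z=3 -> covers; best now C (z=3)
  D: rows 8-9 cols 8-9 -> outside (row miss)
Winner: C at z=3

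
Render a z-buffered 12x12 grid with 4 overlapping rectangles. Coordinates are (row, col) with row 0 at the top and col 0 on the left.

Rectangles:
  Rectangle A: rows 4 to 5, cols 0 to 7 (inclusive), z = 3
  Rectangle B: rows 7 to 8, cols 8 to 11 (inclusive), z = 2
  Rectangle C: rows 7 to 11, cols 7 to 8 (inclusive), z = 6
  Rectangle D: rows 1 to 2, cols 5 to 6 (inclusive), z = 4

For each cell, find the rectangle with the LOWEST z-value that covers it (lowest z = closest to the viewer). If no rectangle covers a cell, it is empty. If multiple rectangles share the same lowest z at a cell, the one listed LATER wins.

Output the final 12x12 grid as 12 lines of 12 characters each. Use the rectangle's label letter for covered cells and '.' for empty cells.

............
.....DD.....
.....DD.....
............
AAAAAAAA....
AAAAAAAA....
............
.......CBBBB
.......CBBBB
.......CC...
.......CC...
.......CC...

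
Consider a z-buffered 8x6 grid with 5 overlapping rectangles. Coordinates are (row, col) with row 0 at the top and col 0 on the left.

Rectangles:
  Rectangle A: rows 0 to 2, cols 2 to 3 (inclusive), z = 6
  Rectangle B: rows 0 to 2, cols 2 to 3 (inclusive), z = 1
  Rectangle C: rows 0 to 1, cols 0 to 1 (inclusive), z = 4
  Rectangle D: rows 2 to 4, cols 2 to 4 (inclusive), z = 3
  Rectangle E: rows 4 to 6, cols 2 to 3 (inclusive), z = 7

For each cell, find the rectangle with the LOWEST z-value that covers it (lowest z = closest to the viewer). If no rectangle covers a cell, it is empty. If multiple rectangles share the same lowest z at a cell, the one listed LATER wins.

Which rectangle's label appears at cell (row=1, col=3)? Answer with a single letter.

Check cell (1,3):
  A: rows 0-2 cols 2-3 z=6 -> covers; best now A (z=6)
  B: rows 0-2 cols 2-3 z=1 -> covers; best now B (z=1)
  C: rows 0-1 cols 0-1 -> outside (col miss)
  D: rows 2-4 cols 2-4 -> outside (row miss)
  E: rows 4-6 cols 2-3 -> outside (row miss)
Winner: B at z=1

Answer: B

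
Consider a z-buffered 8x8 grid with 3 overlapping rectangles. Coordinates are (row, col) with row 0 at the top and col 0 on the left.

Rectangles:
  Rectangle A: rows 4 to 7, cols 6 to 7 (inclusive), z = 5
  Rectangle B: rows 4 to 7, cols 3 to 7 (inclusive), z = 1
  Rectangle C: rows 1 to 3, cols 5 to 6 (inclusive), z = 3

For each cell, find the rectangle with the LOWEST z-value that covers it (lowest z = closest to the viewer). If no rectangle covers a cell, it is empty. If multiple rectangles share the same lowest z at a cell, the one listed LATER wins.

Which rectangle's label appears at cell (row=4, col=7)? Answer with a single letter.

Answer: B

Derivation:
Check cell (4,7):
  A: rows 4-7 cols 6-7 z=5 -> covers; best now A (z=5)
  B: rows 4-7 cols 3-7 z=1 -> covers; best now B (z=1)
  C: rows 1-3 cols 5-6 -> outside (row miss)
Winner: B at z=1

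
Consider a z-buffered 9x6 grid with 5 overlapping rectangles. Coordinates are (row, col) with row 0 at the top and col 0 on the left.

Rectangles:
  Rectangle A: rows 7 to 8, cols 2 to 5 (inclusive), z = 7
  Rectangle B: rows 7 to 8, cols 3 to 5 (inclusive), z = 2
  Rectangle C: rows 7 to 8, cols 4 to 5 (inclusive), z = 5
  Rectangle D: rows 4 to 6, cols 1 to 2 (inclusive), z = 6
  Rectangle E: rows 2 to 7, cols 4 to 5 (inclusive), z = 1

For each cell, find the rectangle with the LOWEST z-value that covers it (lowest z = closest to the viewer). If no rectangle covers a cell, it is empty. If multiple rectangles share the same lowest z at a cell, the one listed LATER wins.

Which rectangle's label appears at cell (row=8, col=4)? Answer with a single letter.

Check cell (8,4):
  A: rows 7-8 cols 2-5 z=7 -> covers; best now A (z=7)
  B: rows 7-8 cols 3-5 z=2 -> covers; best now B (z=2)
  C: rows 7-8 cols 4-5 z=5 -> covers; best now B (z=2)
  D: rows 4-6 cols 1-2 -> outside (row miss)
  E: rows 2-7 cols 4-5 -> outside (row miss)
Winner: B at z=2

Answer: B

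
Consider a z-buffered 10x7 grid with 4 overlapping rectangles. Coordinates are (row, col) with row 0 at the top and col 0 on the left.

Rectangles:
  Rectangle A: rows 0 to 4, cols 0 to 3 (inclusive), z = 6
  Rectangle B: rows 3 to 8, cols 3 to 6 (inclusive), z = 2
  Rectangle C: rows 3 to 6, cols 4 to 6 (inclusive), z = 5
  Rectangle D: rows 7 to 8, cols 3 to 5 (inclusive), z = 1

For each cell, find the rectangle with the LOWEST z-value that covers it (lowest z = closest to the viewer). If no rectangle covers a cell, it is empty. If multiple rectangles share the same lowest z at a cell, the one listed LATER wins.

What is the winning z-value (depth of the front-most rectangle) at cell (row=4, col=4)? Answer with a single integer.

Answer: 2

Derivation:
Check cell (4,4):
  A: rows 0-4 cols 0-3 -> outside (col miss)
  B: rows 3-8 cols 3-6 z=2 -> covers; best now B (z=2)
  C: rows 3-6 cols 4-6 z=5 -> covers; best now B (z=2)
  D: rows 7-8 cols 3-5 -> outside (row miss)
Winner: B at z=2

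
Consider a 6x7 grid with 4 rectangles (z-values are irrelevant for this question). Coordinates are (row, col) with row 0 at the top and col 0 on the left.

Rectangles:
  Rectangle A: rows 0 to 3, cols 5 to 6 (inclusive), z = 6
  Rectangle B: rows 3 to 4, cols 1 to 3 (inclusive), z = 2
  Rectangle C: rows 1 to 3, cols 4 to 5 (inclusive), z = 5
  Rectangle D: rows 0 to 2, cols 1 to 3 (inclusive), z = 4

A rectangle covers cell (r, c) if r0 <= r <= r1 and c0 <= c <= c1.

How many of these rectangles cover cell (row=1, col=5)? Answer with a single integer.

Answer: 2

Derivation:
Check cell (1,5):
  A: rows 0-3 cols 5-6 -> covers
  B: rows 3-4 cols 1-3 -> outside (row miss)
  C: rows 1-3 cols 4-5 -> covers
  D: rows 0-2 cols 1-3 -> outside (col miss)
Count covering = 2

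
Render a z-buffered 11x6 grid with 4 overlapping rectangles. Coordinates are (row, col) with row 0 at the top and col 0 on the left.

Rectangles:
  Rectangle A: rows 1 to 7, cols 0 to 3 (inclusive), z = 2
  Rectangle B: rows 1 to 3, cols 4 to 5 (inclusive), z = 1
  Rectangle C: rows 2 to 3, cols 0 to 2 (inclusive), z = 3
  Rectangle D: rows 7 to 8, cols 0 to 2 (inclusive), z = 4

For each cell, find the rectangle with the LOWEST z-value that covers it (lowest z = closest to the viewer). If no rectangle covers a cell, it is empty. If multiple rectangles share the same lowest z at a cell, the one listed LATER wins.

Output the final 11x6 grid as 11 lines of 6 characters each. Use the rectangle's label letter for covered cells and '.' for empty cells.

......
AAAABB
AAAABB
AAAABB
AAAA..
AAAA..
AAAA..
AAAA..
DDD...
......
......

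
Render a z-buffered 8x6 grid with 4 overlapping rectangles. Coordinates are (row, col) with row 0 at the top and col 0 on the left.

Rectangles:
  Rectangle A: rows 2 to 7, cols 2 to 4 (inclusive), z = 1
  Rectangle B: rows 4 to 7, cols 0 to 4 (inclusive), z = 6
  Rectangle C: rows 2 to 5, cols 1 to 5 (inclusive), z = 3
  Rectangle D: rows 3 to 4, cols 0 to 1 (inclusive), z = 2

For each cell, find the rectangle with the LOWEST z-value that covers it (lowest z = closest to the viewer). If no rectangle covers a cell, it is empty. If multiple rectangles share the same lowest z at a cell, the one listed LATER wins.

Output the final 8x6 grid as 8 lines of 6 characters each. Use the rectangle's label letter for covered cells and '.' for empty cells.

......
......
.CAAAC
DDAAAC
DDAAAC
BCAAAC
BBAAA.
BBAAA.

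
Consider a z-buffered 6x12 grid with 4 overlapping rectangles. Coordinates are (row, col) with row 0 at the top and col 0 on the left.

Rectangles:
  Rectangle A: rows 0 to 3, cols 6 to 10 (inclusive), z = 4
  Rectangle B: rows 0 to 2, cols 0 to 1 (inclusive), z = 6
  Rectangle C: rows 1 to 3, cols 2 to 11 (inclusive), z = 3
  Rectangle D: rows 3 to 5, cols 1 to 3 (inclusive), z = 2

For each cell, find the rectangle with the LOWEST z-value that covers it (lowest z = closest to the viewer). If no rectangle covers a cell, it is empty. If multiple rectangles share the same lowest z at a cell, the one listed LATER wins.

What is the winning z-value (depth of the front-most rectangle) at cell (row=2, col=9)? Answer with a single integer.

Check cell (2,9):
  A: rows 0-3 cols 6-10 z=4 -> covers; best now A (z=4)
  B: rows 0-2 cols 0-1 -> outside (col miss)
  C: rows 1-3 cols 2-11 z=3 -> covers; best now C (z=3)
  D: rows 3-5 cols 1-3 -> outside (row miss)
Winner: C at z=3

Answer: 3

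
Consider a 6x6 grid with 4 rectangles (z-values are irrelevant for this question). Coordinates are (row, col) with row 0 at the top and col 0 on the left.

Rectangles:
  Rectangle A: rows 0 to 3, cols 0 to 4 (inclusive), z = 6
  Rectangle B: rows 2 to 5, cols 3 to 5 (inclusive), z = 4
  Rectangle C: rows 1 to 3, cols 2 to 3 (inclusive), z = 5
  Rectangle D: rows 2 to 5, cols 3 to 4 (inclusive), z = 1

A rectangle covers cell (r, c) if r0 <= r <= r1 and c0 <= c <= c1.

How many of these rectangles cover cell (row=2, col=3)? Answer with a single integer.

Check cell (2,3):
  A: rows 0-3 cols 0-4 -> covers
  B: rows 2-5 cols 3-5 -> covers
  C: rows 1-3 cols 2-3 -> covers
  D: rows 2-5 cols 3-4 -> covers
Count covering = 4

Answer: 4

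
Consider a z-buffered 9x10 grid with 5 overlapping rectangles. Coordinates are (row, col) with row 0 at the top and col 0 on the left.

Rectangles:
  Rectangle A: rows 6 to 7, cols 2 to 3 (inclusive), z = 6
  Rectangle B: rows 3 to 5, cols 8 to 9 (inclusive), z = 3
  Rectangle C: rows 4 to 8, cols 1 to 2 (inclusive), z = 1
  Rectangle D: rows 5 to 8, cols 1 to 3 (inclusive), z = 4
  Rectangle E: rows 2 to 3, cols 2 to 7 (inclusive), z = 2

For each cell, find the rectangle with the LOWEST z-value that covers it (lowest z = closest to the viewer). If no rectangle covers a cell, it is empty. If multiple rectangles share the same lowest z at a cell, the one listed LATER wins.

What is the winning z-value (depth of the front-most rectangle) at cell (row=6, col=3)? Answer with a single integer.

Check cell (6,3):
  A: rows 6-7 cols 2-3 z=6 -> covers; best now A (z=6)
  B: rows 3-5 cols 8-9 -> outside (row miss)
  C: rows 4-8 cols 1-2 -> outside (col miss)
  D: rows 5-8 cols 1-3 z=4 -> covers; best now D (z=4)
  E: rows 2-3 cols 2-7 -> outside (row miss)
Winner: D at z=4

Answer: 4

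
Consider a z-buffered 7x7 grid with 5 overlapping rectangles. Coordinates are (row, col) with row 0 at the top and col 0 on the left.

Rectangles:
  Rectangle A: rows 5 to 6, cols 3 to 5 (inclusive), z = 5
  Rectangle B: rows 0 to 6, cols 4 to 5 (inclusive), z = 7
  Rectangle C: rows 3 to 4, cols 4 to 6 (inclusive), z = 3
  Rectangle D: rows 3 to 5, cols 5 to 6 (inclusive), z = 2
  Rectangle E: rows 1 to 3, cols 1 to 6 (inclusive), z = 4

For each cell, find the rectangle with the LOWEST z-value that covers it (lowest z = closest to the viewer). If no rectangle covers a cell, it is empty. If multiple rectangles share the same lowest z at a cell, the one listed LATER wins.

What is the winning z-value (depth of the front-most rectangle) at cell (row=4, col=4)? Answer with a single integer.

Check cell (4,4):
  A: rows 5-6 cols 3-5 -> outside (row miss)
  B: rows 0-6 cols 4-5 z=7 -> covers; best now B (z=7)
  C: rows 3-4 cols 4-6 z=3 -> covers; best now C (z=3)
  D: rows 3-5 cols 5-6 -> outside (col miss)
  E: rows 1-3 cols 1-6 -> outside (row miss)
Winner: C at z=3

Answer: 3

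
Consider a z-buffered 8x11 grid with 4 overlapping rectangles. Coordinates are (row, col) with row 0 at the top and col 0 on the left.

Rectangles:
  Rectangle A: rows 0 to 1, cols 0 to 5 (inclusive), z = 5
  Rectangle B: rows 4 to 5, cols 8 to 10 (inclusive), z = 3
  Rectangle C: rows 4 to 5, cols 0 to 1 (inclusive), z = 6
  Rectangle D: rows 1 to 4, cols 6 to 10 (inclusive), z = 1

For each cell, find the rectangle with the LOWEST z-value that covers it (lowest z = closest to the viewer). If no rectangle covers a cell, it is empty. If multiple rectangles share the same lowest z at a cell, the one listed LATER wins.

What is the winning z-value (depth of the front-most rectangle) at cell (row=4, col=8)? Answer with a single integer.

Answer: 1

Derivation:
Check cell (4,8):
  A: rows 0-1 cols 0-5 -> outside (row miss)
  B: rows 4-5 cols 8-10 z=3 -> covers; best now B (z=3)
  C: rows 4-5 cols 0-1 -> outside (col miss)
  D: rows 1-4 cols 6-10 z=1 -> covers; best now D (z=1)
Winner: D at z=1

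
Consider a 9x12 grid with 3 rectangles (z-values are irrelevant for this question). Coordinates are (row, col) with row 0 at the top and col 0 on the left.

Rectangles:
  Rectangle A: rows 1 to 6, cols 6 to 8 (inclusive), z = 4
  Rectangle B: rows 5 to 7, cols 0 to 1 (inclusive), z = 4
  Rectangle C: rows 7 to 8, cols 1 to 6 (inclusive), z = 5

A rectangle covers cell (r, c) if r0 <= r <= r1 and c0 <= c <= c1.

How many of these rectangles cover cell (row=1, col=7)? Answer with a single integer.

Check cell (1,7):
  A: rows 1-6 cols 6-8 -> covers
  B: rows 5-7 cols 0-1 -> outside (row miss)
  C: rows 7-8 cols 1-6 -> outside (row miss)
Count covering = 1

Answer: 1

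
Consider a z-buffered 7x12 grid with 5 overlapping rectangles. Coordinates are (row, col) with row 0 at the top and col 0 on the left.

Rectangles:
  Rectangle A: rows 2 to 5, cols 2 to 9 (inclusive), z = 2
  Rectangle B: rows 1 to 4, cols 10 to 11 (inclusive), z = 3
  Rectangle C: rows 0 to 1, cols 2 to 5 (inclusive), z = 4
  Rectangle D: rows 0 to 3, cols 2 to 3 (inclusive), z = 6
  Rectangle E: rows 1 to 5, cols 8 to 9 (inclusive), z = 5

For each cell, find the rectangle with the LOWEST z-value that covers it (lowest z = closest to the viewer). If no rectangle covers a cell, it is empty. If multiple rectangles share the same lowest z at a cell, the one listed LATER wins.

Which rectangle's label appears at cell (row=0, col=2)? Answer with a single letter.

Check cell (0,2):
  A: rows 2-5 cols 2-9 -> outside (row miss)
  B: rows 1-4 cols 10-11 -> outside (row miss)
  C: rows 0-1 cols 2-5 z=4 -> covers; best now C (z=4)
  D: rows 0-3 cols 2-3 z=6 -> covers; best now C (z=4)
  E: rows 1-5 cols 8-9 -> outside (row miss)
Winner: C at z=4

Answer: C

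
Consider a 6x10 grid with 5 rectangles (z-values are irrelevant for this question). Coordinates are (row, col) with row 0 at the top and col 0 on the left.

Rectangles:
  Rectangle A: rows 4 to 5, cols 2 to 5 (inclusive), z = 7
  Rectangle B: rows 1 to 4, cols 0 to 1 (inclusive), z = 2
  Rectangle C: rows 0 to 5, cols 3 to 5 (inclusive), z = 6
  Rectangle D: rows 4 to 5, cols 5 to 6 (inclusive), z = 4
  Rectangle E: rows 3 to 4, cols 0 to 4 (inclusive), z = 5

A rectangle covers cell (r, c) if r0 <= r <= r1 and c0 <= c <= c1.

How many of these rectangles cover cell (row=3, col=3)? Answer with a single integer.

Check cell (3,3):
  A: rows 4-5 cols 2-5 -> outside (row miss)
  B: rows 1-4 cols 0-1 -> outside (col miss)
  C: rows 0-5 cols 3-5 -> covers
  D: rows 4-5 cols 5-6 -> outside (row miss)
  E: rows 3-4 cols 0-4 -> covers
Count covering = 2

Answer: 2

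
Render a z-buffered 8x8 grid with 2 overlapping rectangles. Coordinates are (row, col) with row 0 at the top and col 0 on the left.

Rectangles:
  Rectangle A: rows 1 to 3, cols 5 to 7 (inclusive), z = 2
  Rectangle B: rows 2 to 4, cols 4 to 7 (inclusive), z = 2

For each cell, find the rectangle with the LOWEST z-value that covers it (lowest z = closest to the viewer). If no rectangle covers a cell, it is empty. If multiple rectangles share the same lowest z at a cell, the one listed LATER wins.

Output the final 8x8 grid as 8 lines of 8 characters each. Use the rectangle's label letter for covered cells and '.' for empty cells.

........
.....AAA
....BBBB
....BBBB
....BBBB
........
........
........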